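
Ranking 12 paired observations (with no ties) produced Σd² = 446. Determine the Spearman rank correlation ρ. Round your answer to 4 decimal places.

-0.5594

ρ = 1 − 6Σd² / [n(n²−1)] = 1 − 6×446 / (12×143)
  = 1 − 2676/1716 = 1 − 1.55944 ≈ -0.5594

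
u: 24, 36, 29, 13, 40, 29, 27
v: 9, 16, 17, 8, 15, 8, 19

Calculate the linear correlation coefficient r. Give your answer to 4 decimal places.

n = 7, Σu = 198, Σv = 92, Σu² = 6052, Σv² = 1340, Σuv = 2734
nΣuv − ΣuΣv = 19138 − 18216 = 922
nΣu² − (Σu)² = 42364 − 39204 = 3160; nΣv² − (Σv)² = 9380 − 8464 = 916
r = 922 / √(3160 × 916) = 922 / 1701.3406 ≈ 0.5419

0.5419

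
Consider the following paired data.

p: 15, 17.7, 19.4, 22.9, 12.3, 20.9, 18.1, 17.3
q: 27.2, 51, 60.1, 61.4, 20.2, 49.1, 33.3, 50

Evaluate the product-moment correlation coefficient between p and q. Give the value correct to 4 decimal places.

0.8520

n = 8, Σp = 143.6, Σq = 352.3, Σp² = 2654.06, Σq² = 17150.55, Σpq = 6625.08
nΣpq − ΣpΣq = 53000.64 − 50590.28 = 2410.36
nΣp² − (Σp)² = 21232.48 − 20620.96 = 611.52; nΣq² − (Σq)² = 137204.4 − 124115.29 = 13089.11
r = 2410.36 / √(611.52 × 13089.11) = 2410.36 / 2829.1788 ≈ 0.8520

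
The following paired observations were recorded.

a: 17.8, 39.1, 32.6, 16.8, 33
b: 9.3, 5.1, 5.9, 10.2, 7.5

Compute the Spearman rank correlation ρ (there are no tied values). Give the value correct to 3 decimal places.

Rank a: 2, 5, 3, 1, 4
Rank b: 4, 1, 2, 5, 3
d = rank(a) − rank(b): -2, 4, 1, -4, 1; Σd² = 38
ρ = 1 − 6Σd² / [n(n²−1)] = 1 − 6×38 / (5×24) = 1 − 228/120 ≈ -0.900

-0.900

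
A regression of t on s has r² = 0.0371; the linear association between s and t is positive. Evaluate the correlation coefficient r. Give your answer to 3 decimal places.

|r| = √0.0371 = 0.193
The association is positive, so r = 0.193.

0.193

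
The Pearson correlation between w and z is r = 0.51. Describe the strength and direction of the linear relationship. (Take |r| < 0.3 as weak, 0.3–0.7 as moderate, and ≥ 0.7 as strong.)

r = 0.51 > 0 so the relationship is positive.
|r| = 0.51, which falls in the moderate range.

moderate positive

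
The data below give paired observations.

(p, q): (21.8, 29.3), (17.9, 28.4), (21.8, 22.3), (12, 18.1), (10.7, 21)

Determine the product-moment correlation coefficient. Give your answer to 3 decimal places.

n = 5, Σp = 84.2, Σq = 119.1, Σp² = 1529.38, Σq² = 2930.95, Σpq = 2075.14
nΣpq − ΣpΣq = 10375.7 − 10028.22 = 347.48
nΣp² − (Σp)² = 7646.9 − 7089.64 = 557.26; nΣq² − (Σq)² = 14654.75 − 14184.81 = 469.94
r = 347.48 / √(557.26 × 469.94) = 347.48 / 511.7409 ≈ 0.679

0.679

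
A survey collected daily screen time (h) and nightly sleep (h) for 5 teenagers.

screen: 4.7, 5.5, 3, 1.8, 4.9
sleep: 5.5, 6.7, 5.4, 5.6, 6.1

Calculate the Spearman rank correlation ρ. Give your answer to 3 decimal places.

Rank screen: 3, 5, 2, 1, 4
Rank sleep: 2, 5, 1, 3, 4
d = rank(screen) − rank(sleep): 1, 0, 1, -2, 0; Σd² = 6
ρ = 1 − 6Σd² / [n(n²−1)] = 1 − 6×6 / (5×24) = 1 − 36/120 ≈ 0.700

0.700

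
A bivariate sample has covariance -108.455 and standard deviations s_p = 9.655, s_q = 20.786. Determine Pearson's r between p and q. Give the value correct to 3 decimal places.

-0.540

r = Cov(p,q) / (s_p · s_q) = -108.455 / (9.655 × 20.786)
  = -108.455 / 200.6888 ≈ -0.540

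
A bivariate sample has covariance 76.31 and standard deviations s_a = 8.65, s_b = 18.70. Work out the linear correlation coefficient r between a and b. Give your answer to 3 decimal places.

r = Cov(a,b) / (s_a · s_b) = 76.31 / (8.65 × 18.70)
  = 76.31 / 161.7550 ≈ 0.472

0.472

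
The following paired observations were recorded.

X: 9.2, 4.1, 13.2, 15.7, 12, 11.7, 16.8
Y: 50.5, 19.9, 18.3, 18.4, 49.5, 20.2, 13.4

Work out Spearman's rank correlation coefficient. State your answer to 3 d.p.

-0.714

Rank X: 2, 1, 5, 6, 4, 3, 7
Rank Y: 7, 4, 2, 3, 6, 5, 1
d = rank(X) − rank(Y): -5, -3, 3, 3, -2, -2, 6; Σd² = 96
ρ = 1 − 6Σd² / [n(n²−1)] = 1 − 6×96 / (7×48) = 1 − 576/336 ≈ -0.714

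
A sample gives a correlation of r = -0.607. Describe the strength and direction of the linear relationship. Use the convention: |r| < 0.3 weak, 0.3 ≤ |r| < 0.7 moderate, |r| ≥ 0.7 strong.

moderate negative

r = -0.607 < 0 so the relationship is negative.
|r| = 0.607, which falls in the moderate range.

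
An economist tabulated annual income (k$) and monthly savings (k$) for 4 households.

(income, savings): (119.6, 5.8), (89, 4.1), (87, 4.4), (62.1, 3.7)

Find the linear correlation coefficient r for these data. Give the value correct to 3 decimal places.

0.954

n = 4, Σx = 357.7, Σy = 18, Σx² = 33650.57, Σy² = 83.5, Σxy = 1671.15
nΣxy − ΣxΣy = 6684.6 − 6438.6 = 246
nΣx² − (Σx)² = 134602.28 − 127949.29 = 6652.99; nΣy² − (Σy)² = 334 − 324 = 10
r = 246 / √(6652.99 × 10) = 246 / 257.9339 ≈ 0.954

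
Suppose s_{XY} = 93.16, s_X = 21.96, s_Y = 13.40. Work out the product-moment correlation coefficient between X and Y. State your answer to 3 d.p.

r = Cov(X,Y) / (s_X · s_Y) = 93.16 / (21.96 × 13.40)
  = 93.16 / 294.2640 ≈ 0.317

0.317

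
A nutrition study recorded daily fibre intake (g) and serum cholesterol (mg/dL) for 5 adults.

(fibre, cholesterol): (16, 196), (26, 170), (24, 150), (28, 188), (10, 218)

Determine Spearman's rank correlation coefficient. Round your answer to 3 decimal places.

-0.600

Rank fibre: 2, 4, 3, 5, 1
Rank cholesterol: 4, 2, 1, 3, 5
d = rank(fibre) − rank(cholesterol): -2, 2, 2, 2, -4; Σd² = 32
ρ = 1 − 6Σd² / [n(n²−1)] = 1 − 6×32 / (5×24) = 1 − 192/120 ≈ -0.600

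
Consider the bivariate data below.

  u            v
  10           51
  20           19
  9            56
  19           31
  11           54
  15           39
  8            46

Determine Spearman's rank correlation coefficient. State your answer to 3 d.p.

Rank u: 3, 7, 2, 6, 4, 5, 1
Rank v: 5, 1, 7, 2, 6, 3, 4
d = rank(u) − rank(v): -2, 6, -5, 4, -2, 2, -3; Σd² = 98
ρ = 1 − 6Σd² / [n(n²−1)] = 1 − 6×98 / (7×48) = 1 − 588/336 ≈ -0.750

-0.750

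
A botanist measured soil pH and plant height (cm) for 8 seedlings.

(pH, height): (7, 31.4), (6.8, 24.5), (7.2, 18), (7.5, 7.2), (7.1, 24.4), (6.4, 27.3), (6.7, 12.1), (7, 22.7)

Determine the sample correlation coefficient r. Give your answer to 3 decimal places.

-0.478

n = 8, Σx = 55.7, Σy = 167.6, Σx² = 388.59, Σy² = 3964.4, Σxy = 1157.93
nΣxy − ΣxΣy = 9263.44 − 9335.32 = -71.88
nΣx² − (Σx)² = 3108.72 − 3102.49 = 6.23; nΣy² − (Σy)² = 31715.2 − 28089.76 = 3625.44
r = -71.88 / √(6.23 × 3625.44) = -71.88 / 150.2880 ≈ -0.478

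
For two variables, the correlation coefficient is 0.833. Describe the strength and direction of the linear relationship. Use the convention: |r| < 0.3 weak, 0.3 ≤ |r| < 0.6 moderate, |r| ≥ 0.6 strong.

strong positive

r = 0.833 > 0 so the relationship is positive.
|r| = 0.833, which falls in the strong range.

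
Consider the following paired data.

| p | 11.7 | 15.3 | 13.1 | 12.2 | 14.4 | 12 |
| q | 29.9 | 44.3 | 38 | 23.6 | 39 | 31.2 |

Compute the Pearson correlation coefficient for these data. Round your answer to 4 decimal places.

0.8733

n = 6, Σp = 78.7, Σq = 206, Σp² = 1042.79, Σq² = 7351.9, Σpq = 2749.34
nΣpq − ΣpΣq = 16496.04 − 16212.2 = 283.84
nΣp² − (Σp)² = 6256.74 − 6193.69 = 63.05; nΣq² − (Σq)² = 44111.4 − 42436 = 1675.4
r = 283.84 / √(63.05 × 1675.4) = 283.84 / 325.0138 ≈ 0.8733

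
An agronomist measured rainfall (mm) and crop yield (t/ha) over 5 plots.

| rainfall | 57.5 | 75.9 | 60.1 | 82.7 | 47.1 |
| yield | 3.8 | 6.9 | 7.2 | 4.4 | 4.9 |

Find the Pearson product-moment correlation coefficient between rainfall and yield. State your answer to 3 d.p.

0.123

n = 5, Σx = 323.3, Σy = 27.2, Σx² = 21736.77, Σy² = 157.26, Σxy = 1769.6
nΣxy − ΣxΣy = 8848 − 8793.76 = 54.24
nΣx² − (Σx)² = 108683.85 − 104522.89 = 4160.96; nΣy² − (Σy)² = 786.3 − 739.84 = 46.46
r = 54.24 / √(4160.96 × 46.46) = 54.24 / 439.6797 ≈ 0.123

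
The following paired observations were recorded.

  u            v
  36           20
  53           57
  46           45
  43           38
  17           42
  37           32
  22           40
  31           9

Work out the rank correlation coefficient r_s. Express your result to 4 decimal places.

0.4048

Rank u: 4, 8, 7, 6, 1, 5, 2, 3
Rank v: 2, 8, 7, 4, 6, 3, 5, 1
d = rank(u) − rank(v): 2, 0, 0, 2, -5, 2, -3, 2; Σd² = 50
ρ = 1 − 6Σd² / [n(n²−1)] = 1 − 6×50 / (8×63) = 1 − 300/504 ≈ 0.4048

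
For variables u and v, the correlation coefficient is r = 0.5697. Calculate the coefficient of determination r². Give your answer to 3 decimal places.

0.325

r² = (0.5697)² = 0.325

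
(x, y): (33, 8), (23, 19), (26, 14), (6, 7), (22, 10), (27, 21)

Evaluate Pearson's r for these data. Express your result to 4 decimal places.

0.3387

n = 6, Σx = 137, Σy = 79, Σx² = 3543, Σy² = 1211, Σxy = 1894
nΣxy − ΣxΣy = 11364 − 10823 = 541
nΣx² − (Σx)² = 21258 − 18769 = 2489; nΣy² − (Σy)² = 7266 − 6241 = 1025
r = 541 / √(2489 × 1025) = 541 / 1597.2555 ≈ 0.3387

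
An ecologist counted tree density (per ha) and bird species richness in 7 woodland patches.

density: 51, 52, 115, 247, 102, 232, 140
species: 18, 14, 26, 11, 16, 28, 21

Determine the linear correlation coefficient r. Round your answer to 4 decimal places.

0.1511

n = 7, Σx = 939, Σy = 134, Σx² = 163367, Σy² = 2798, Σxy = 18421
nΣxy − ΣxΣy = 128947 − 125826 = 3121
nΣx² − (Σx)² = 1143569 − 881721 = 261848; nΣy² − (Σy)² = 19586 − 17956 = 1630
r = 3121 / √(261848 × 1630) = 3121 / 20659.4346 ≈ 0.1511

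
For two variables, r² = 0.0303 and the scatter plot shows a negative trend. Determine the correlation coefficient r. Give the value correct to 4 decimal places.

|r| = √0.0303 = 0.1741
The association is negative, so r = −0.1741.

-0.1741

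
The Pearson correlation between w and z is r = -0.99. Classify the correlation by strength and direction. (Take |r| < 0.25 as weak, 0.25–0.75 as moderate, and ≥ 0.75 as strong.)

r = -0.99 < 0 so the relationship is negative.
|r| = 0.99, which falls in the strong range.

strong negative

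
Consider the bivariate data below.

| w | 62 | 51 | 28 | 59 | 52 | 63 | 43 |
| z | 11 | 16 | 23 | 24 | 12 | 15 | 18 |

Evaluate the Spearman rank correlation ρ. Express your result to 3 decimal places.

-0.500

Rank w: 6, 3, 1, 5, 4, 7, 2
Rank z: 1, 4, 6, 7, 2, 3, 5
d = rank(w) − rank(z): 5, -1, -5, -2, 2, 4, -3; Σd² = 84
ρ = 1 − 6Σd² / [n(n²−1)] = 1 − 6×84 / (7×48) = 1 − 504/336 ≈ -0.500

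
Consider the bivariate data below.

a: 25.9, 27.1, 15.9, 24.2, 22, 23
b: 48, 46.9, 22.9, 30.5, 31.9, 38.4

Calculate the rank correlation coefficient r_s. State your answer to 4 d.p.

0.7714

Rank a: 5, 6, 1, 4, 2, 3
Rank b: 6, 5, 1, 2, 3, 4
d = rank(a) − rank(b): -1, 1, 0, 2, -1, -1; Σd² = 8
ρ = 1 − 6Σd² / [n(n²−1)] = 1 − 6×8 / (6×35) = 1 − 48/210 ≈ 0.7714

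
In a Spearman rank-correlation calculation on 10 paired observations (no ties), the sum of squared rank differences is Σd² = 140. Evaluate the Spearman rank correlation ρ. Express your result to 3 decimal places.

ρ = 1 − 6Σd² / [n(n²−1)] = 1 − 6×140 / (10×99)
  = 1 − 840/990 = 1 − 0.8485 ≈ 0.152

0.152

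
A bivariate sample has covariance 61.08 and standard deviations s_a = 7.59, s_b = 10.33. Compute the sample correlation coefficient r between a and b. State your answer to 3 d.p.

0.779

r = Cov(a,b) / (s_a · s_b) = 61.08 / (7.59 × 10.33)
  = 61.08 / 78.4047 ≈ 0.779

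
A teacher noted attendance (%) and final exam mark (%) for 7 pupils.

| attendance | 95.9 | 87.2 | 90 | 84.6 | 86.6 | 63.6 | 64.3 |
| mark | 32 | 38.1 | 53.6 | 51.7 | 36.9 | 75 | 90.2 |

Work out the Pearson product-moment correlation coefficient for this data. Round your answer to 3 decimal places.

n = 7, Σx = 572.2, Σy = 377.5, Σx² = 47736.82, Σy² = 23144.11, Σxy = 29354.34
nΣxy − ΣxΣy = 205480.38 − 216005.5 = -10525.12
nΣx² − (Σx)² = 334157.74 − 327412.84 = 6744.9; nΣy² − (Σy)² = 162008.77 − 142506.25 = 19502.52
r = -10525.12 / √(6744.9 × 19502.52) = -10525.12 / 11469.1999 ≈ -0.918

-0.918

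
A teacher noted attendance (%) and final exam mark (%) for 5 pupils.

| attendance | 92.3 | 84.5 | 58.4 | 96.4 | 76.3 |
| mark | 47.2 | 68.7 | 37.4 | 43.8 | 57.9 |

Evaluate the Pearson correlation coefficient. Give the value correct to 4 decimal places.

n = 5, Σx = 407.9, Σy = 255, Σx² = 34184.75, Σy² = 13617.14, Σxy = 20985.96
nΣxy − ΣxΣy = 104929.8 − 104014.5 = 915.3
nΣx² − (Σx)² = 170923.75 − 166382.41 = 4541.34; nΣy² − (Σy)² = 68085.7 − 65025 = 3060.7
r = 915.3 / √(4541.34 × 3060.7) = 915.3 / 3728.2274 ≈ 0.2455

0.2455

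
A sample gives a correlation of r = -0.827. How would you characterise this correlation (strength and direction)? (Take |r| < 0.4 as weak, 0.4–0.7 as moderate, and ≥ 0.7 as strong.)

r = -0.827 < 0 so the relationship is negative.
|r| = 0.827, which falls in the strong range.

strong negative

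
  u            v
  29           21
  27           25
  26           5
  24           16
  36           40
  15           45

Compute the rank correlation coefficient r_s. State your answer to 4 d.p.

0.0286

Rank u: 5, 4, 3, 2, 6, 1
Rank v: 3, 4, 1, 2, 5, 6
d = rank(u) − rank(v): 2, 0, 2, 0, 1, -5; Σd² = 34
ρ = 1 − 6Σd² / [n(n²−1)] = 1 − 6×34 / (6×35) = 1 − 204/210 ≈ 0.0286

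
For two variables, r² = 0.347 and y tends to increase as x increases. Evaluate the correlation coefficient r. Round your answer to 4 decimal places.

0.5891

|r| = √0.347 = 0.5891
The association is positive, so r = 0.5891.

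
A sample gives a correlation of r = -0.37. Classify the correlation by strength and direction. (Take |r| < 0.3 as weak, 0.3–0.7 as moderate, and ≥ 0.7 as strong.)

moderate negative

r = -0.37 < 0 so the relationship is negative.
|r| = 0.37, which falls in the moderate range.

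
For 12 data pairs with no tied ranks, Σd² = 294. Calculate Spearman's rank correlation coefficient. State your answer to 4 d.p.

-0.0280

ρ = 1 − 6Σd² / [n(n²−1)] = 1 − 6×294 / (12×143)
  = 1 − 1764/1716 = 1 − 1.02797 ≈ -0.0280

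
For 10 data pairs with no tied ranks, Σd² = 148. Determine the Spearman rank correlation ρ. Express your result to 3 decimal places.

0.103

ρ = 1 − 6Σd² / [n(n²−1)] = 1 − 6×148 / (10×99)
  = 1 − 888/990 = 1 − 0.8970 ≈ 0.103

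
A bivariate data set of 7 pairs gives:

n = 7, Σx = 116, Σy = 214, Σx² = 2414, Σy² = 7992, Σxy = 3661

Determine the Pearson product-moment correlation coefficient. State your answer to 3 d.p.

r = (nΣxy − ΣxΣy) / √[(nΣx² − (Σx)²)(nΣy² − (Σy)²)]
Numerator: 7×3661 − 116×214 = 803
Denominator: √[(16898 − 13456)(55944 − 45796)] = √[3442 × 10148] = 5910.1113
r = 803 / 5910.1113 ≈ 0.136

0.136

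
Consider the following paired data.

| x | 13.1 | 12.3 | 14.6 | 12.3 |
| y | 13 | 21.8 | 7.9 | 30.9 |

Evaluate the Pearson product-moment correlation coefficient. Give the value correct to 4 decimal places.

-0.8648

n = 4, Σx = 52.3, Σy = 73.6, Σx² = 687.35, Σy² = 1661.46, Σxy = 933.85
nΣxy − ΣxΣy = 3735.4 − 3849.28 = -113.88
nΣx² − (Σx)² = 2749.4 − 2735.29 = 14.11; nΣy² − (Σy)² = 6645.84 − 5416.96 = 1228.88
r = -113.88 / √(14.11 × 1228.88) = -113.88 / 131.6795 ≈ -0.8648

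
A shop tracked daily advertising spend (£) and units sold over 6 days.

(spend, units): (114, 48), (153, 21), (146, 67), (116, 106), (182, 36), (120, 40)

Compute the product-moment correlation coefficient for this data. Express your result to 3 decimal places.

-0.478

n = 6, Σx = 831, Σy = 318, Σx² = 118701, Σy² = 21366, Σxy = 42115
nΣxy − ΣxΣy = 252690 − 264258 = -11568
nΣx² − (Σx)² = 712206 − 690561 = 21645; nΣy² − (Σy)² = 128196 − 101124 = 27072
r = -11568 / √(21645 × 27072) = -11568 / 24206.8883 ≈ -0.478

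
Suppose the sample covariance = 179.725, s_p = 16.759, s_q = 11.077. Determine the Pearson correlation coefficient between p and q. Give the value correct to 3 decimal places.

0.968

r = Cov(p,q) / (s_p · s_q) = 179.725 / (16.759 × 11.077)
  = 179.725 / 185.6394 ≈ 0.968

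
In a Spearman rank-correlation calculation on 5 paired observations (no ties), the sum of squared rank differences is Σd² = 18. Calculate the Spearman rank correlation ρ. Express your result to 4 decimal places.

0.1000

ρ = 1 − 6Σd² / [n(n²−1)] = 1 − 6×18 / (5×24)
  = 1 − 108/120 = 1 − 0.90000 ≈ 0.1000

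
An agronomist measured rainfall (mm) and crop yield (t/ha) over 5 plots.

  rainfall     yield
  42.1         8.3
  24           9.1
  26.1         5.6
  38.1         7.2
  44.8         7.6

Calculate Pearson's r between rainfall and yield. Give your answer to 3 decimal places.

0.102

n = 5, Σx = 175.1, Σy = 37.8, Σx² = 6488.27, Σy² = 292.66, Σxy = 1328.79
nΣxy − ΣxΣy = 6643.95 − 6618.78 = 25.17
nΣx² − (Σx)² = 32441.35 − 30660.01 = 1781.34; nΣy² − (Σy)² = 1463.3 − 1428.84 = 34.46
r = 25.17 / √(1781.34 × 34.46) = 25.17 / 247.7599 ≈ 0.102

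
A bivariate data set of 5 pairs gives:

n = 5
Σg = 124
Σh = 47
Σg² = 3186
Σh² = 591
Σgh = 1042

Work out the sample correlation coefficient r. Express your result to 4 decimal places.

-0.9613

r = (nΣgh − ΣgΣh) / √[(nΣg² − (Σg)²)(nΣh² − (Σh)²)]
Numerator: 5×1042 − 124×47 = -618
Denominator: √[(15930 − 15376)(2955 − 2209)] = √[554 × 746] = 642.8717
r = -618 / 642.8717 ≈ -0.9613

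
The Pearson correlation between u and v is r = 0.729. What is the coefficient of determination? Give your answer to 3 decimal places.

r² = (0.729)² = 0.531

0.531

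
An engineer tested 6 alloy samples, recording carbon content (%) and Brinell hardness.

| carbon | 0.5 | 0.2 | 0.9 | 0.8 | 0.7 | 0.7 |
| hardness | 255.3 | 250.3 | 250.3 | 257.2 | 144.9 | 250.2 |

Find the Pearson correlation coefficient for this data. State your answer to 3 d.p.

-0.119

n = 6, Σx = 3.8, Σy = 1408.2, Σx² = 2.72, Σy² = 340226.16, Σxy = 885.31
nΣxy − ΣxΣy = 5311.86 − 5351.16 = -39.3
nΣx² − (Σx)² = 16.32 − 14.44 = 1.88; nΣy² − (Σy)² = 2041356.96 − 1983027.24 = 58329.72
r = -39.3 / √(1.88 × 58329.72) = -39.3 / 331.1493 ≈ -0.119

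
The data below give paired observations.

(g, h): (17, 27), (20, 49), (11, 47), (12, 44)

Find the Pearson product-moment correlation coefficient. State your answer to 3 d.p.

-0.164

n = 4, Σg = 60, Σh = 167, Σg² = 954, Σh² = 7275, Σgh = 2484
nΣgh − ΣgΣh = 9936 − 10020 = -84
nΣg² − (Σg)² = 3816 − 3600 = 216; nΣh² − (Σh)² = 29100 − 27889 = 1211
r = -84 / √(216 × 1211) = -84 / 511.4450 ≈ -0.164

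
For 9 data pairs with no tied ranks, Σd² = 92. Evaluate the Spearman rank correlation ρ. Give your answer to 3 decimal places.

ρ = 1 − 6Σd² / [n(n²−1)] = 1 − 6×92 / (9×80)
  = 1 − 552/720 = 1 − 0.7667 ≈ 0.233

0.233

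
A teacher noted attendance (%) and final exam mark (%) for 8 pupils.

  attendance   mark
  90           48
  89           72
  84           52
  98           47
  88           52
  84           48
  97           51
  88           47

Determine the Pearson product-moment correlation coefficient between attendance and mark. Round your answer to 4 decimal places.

-0.1071

n = 8, Σx = 718, Σy = 417, Σx² = 64634, Σy² = 22219, Σxy = 37393
nΣxy − ΣxΣy = 299144 − 299406 = -262
nΣx² − (Σx)² = 517072 − 515524 = 1548; nΣy² − (Σy)² = 177752 − 173889 = 3863
r = -262 / √(1548 × 3863) = -262 / 2445.3883 ≈ -0.1071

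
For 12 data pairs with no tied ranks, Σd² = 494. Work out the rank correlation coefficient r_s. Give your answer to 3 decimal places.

-0.727

ρ = 1 − 6Σd² / [n(n²−1)] = 1 − 6×494 / (12×143)
  = 1 − 2964/1716 = 1 − 1.7273 ≈ -0.727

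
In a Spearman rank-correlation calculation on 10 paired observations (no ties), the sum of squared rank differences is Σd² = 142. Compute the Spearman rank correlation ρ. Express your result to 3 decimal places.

0.139

ρ = 1 − 6Σd² / [n(n²−1)] = 1 − 6×142 / (10×99)
  = 1 − 852/990 = 1 − 0.8606 ≈ 0.139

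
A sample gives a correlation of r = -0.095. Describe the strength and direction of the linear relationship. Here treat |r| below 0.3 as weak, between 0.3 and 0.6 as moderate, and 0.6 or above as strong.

r = -0.095 < 0 so the relationship is negative.
|r| = 0.095, which falls in the weak range.

weak negative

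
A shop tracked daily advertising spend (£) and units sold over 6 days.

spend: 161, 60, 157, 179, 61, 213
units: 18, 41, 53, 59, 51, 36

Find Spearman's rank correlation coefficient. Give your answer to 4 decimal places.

Rank spend: 4, 1, 3, 5, 2, 6
Rank units: 1, 3, 5, 6, 4, 2
d = rank(spend) − rank(units): 3, -2, -2, -1, -2, 4; Σd² = 38
ρ = 1 − 6Σd² / [n(n²−1)] = 1 − 6×38 / (6×35) = 1 − 228/210 ≈ -0.0857

-0.0857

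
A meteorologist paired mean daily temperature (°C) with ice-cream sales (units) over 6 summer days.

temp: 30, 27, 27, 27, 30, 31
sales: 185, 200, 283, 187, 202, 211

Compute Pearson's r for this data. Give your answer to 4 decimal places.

n = 6, Σx = 172, Σy = 1268, Σx² = 4948, Σy² = 274608, Σxy = 36241
nΣxy − ΣxΣy = 217446 − 218096 = -650
nΣx² − (Σx)² = 29688 − 29584 = 104; nΣy² − (Σy)² = 1647648 − 1607824 = 39824
r = -650 / √(104 × 39824) = -650 / 2035.1157 ≈ -0.3194

-0.3194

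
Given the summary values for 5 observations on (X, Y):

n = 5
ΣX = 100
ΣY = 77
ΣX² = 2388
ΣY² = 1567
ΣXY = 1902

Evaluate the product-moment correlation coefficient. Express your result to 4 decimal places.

r = (nΣXY − ΣXΣY) / √[(nΣX² − (ΣX)²)(nΣY² − (ΣY)²)]
Numerator: 5×1902 − 100×77 = 1810
Denominator: √[(11940 − 10000)(7835 − 5929)] = √[1940 × 1906] = 1922.9249
r = 1810 / 1922.9249 ≈ 0.9413

0.9413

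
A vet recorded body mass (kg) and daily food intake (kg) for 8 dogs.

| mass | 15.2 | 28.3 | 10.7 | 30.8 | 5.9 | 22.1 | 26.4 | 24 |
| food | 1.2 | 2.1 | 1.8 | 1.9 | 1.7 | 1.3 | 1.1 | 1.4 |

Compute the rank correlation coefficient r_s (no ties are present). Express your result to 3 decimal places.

0.262

Rank mass: 3, 7, 2, 8, 1, 4, 6, 5
Rank food: 2, 8, 6, 7, 5, 3, 1, 4
d = rank(mass) − rank(food): 1, -1, -4, 1, -4, 1, 5, 1; Σd² = 62
ρ = 1 − 6Σd² / [n(n²−1)] = 1 − 6×62 / (8×63) = 1 − 372/504 ≈ 0.262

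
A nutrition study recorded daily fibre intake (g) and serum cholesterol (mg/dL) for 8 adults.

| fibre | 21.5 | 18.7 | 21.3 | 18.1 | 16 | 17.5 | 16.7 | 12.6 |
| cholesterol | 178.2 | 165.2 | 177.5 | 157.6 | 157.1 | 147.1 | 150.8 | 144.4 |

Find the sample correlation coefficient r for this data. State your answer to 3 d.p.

n = 8, Σx = 142.4, Σy = 1277.9, Σx² = 2593.14, Σy² = 205301.11, Σxy = 22979.5
nΣxy − ΣxΣy = 183836 − 181972.96 = 1863.04
nΣx² − (Σx)² = 20745.12 − 20277.76 = 467.36; nΣy² − (Σy)² = 1642408.88 − 1633028.41 = 9380.47
r = 1863.04 / √(467.36 × 9380.47) = 1863.04 / 2093.8139 ≈ 0.890

0.890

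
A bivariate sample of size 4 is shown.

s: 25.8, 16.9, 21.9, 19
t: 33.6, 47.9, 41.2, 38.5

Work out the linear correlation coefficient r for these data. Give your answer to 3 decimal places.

n = 4, Σs = 83.6, Σt = 161.2, Σs² = 1791.86, Σt² = 6603.06, Σst = 3310.17
nΣst − ΣsΣt = 13240.68 − 13476.32 = -235.64
nΣs² − (Σs)² = 7167.44 − 6988.96 = 178.48; nΣt² − (Σt)² = 26412.24 − 25985.44 = 426.8
r = -235.64 / √(178.48 × 426.8) = -235.64 / 275.9987 ≈ -0.854

-0.854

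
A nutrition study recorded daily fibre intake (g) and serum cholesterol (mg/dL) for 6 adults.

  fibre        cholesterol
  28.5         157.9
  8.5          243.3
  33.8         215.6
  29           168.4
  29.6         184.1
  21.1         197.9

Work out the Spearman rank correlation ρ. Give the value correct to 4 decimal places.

-0.2000

Rank fibre: 3, 1, 6, 4, 5, 2
Rank cholesterol: 1, 6, 5, 2, 3, 4
d = rank(fibre) − rank(cholesterol): 2, -5, 1, 2, 2, -2; Σd² = 42
ρ = 1 − 6Σd² / [n(n²−1)] = 1 − 6×42 / (6×35) = 1 − 252/210 ≈ -0.2000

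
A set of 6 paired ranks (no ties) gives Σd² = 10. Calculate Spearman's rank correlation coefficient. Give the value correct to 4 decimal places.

0.7143

ρ = 1 − 6Σd² / [n(n²−1)] = 1 − 6×10 / (6×35)
  = 1 − 60/210 = 1 − 0.28571 ≈ 0.7143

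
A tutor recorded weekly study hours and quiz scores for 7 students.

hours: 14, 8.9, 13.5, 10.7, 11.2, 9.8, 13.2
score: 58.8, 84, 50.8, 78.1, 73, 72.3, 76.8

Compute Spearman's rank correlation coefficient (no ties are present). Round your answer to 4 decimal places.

-0.7143

Rank hours: 7, 1, 6, 3, 4, 2, 5
Rank score: 2, 7, 1, 6, 4, 3, 5
d = rank(hours) − rank(score): 5, -6, 5, -3, 0, -1, 0; Σd² = 96
ρ = 1 − 6Σd² / [n(n²−1)] = 1 − 6×96 / (7×48) = 1 − 576/336 ≈ -0.7143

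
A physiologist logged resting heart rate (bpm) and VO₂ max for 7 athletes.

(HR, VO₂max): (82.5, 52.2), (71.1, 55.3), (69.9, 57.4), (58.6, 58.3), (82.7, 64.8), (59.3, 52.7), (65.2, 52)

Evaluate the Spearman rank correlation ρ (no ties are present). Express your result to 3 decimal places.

0.143

Rank HR: 6, 5, 4, 1, 7, 2, 3
Rank VO₂max: 2, 4, 5, 6, 7, 3, 1
d = rank(HR) − rank(VO₂max): 4, 1, -1, -5, 0, -1, 2; Σd² = 48
ρ = 1 − 6Σd² / [n(n²−1)] = 1 − 6×48 / (7×48) = 1 − 288/336 ≈ 0.143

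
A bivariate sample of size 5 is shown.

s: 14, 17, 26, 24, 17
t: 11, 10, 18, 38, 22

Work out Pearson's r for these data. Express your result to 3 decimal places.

0.592

n = 5, Σs = 98, Σt = 99, Σs² = 2026, Σt² = 2473, Σst = 2078
nΣst − ΣsΣt = 10390 − 9702 = 688
nΣs² − (Σs)² = 10130 − 9604 = 526; nΣt² − (Σt)² = 12365 − 9801 = 2564
r = 688 / √(526 × 2564) = 688 / 1161.3199 ≈ 0.592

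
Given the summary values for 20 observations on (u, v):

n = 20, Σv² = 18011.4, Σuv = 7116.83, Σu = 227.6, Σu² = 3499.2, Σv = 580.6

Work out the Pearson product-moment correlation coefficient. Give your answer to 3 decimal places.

r = (nΣuv − ΣuΣv) / √[(nΣu² − (Σu)²)(nΣv² − (Σv)²)]
Numerator: 20×7116.83 − 227.6×580.6 = 10192.04
Denominator: √[(69984 − 51801.76)(360228 − 337096.36)] = √[18182.24 × 23131.64] = 20508.1698
r = 10192.04 / 20508.1698 ≈ 0.497

0.497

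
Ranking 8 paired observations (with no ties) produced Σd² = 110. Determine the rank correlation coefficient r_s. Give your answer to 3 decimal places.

-0.310

ρ = 1 − 6Σd² / [n(n²−1)] = 1 − 6×110 / (8×63)
  = 1 − 660/504 = 1 − 1.3095 ≈ -0.310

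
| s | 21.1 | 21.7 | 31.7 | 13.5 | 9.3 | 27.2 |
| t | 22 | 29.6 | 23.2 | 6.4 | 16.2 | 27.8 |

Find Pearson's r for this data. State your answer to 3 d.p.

0.670

n = 6, Σs = 124.5, Σt = 125.2, Σs² = 2929.57, Σt² = 2974.64, Σst = 2835.18
nΣst − ΣsΣt = 17011.08 − 15587.4 = 1423.68
nΣs² − (Σs)² = 17577.42 − 15500.25 = 2077.17; nΣt² − (Σt)² = 17847.84 − 15675.04 = 2172.8
r = 1423.68 / √(2077.17 × 2172.8) = 1423.68 / 2124.4470 ≈ 0.670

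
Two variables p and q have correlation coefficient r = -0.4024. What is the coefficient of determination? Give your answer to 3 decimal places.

0.162

r² = (-0.4024)² = 0.162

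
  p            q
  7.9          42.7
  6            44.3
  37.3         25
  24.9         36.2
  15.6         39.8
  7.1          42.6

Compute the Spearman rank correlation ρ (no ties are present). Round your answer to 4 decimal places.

-0.9429

Rank p: 3, 1, 6, 5, 4, 2
Rank q: 5, 6, 1, 2, 3, 4
d = rank(p) − rank(q): -2, -5, 5, 3, 1, -2; Σd² = 68
ρ = 1 − 6Σd² / [n(n²−1)] = 1 − 6×68 / (6×35) = 1 − 408/210 ≈ -0.9429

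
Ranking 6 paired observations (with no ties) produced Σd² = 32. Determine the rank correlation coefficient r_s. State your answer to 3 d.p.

0.086

ρ = 1 − 6Σd² / [n(n²−1)] = 1 − 6×32 / (6×35)
  = 1 − 192/210 = 1 − 0.9143 ≈ 0.086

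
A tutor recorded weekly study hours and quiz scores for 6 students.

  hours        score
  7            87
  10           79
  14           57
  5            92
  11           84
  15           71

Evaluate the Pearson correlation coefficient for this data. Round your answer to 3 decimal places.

-0.856

n = 6, Σx = 62, Σy = 470, Σx² = 716, Σy² = 37620, Σxy = 4646
nΣxy − ΣxΣy = 27876 − 29140 = -1264
nΣx² − (Σx)² = 4296 − 3844 = 452; nΣy² − (Σy)² = 225720 − 220900 = 4820
r = -1264 / √(452 × 4820) = -1264 / 1476.0217 ≈ -0.856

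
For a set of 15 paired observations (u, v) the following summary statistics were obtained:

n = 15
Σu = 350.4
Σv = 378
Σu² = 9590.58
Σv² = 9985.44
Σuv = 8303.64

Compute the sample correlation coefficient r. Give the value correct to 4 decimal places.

r = (nΣuv − ΣuΣv) / √[(nΣu² − (Σu)²)(nΣv² − (Σv)²)]
Numerator: 15×8303.64 − 350.4×378 = -7896.6
Denominator: √[(143858.7 − 122780.16)(149781.6 − 142884)] = √[21078.54 × 6897.6] = 12057.8330
r = -7896.6 / 12057.8330 ≈ -0.6549

-0.6549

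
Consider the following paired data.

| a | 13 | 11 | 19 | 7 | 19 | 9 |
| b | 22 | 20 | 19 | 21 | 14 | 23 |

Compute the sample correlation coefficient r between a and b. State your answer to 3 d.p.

n = 6, Σa = 78, Σb = 119, Σa² = 1142, Σb² = 2411, Σab = 1487
nΣab − ΣaΣb = 8922 − 9282 = -360
nΣa² − (Σa)² = 6852 − 6084 = 768; nΣb² − (Σb)² = 14466 − 14161 = 305
r = -360 / √(768 × 305) = -360 / 483.9835 ≈ -0.744

-0.744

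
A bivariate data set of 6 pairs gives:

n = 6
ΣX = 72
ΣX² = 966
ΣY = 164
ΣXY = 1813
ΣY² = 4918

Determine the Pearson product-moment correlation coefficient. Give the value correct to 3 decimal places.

r = (nΣXY − ΣXΣY) / √[(nΣX² − (ΣX)²)(nΣY² − (ΣY)²)]
Numerator: 6×1813 − 72×164 = -930
Denominator: √[(5796 − 5184)(29508 − 26896)] = √[612 × 2612] = 1264.3354
r = -930 / 1264.3354 ≈ -0.736

-0.736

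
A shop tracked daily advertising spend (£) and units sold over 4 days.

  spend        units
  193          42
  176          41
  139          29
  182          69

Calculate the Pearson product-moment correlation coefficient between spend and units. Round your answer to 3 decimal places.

n = 4, Σx = 690, Σy = 181, Σx² = 120670, Σy² = 9047, Σxy = 31911
nΣxy − ΣxΣy = 127644 − 124890 = 2754
nΣx² − (Σx)² = 482680 − 476100 = 6580; nΣy² − (Σy)² = 36188 − 32761 = 3427
r = 2754 / √(6580 × 3427) = 2754 / 4748.6482 ≈ 0.580

0.580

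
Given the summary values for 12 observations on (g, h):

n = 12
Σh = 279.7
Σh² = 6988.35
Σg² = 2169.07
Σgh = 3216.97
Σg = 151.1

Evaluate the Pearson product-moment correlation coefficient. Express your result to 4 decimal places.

-0.8625

r = (nΣgh − ΣgΣh) / √[(nΣg² − (Σg)²)(nΣh² − (Σh)²)]
Numerator: 12×3216.97 − 151.1×279.7 = -3659.03
Denominator: √[(26028.84 − 22831.21)(83860.2 − 78232.09)] = √[3197.63 × 5628.11] = 4242.2416
r = -3659.03 / 4242.2416 ≈ -0.8625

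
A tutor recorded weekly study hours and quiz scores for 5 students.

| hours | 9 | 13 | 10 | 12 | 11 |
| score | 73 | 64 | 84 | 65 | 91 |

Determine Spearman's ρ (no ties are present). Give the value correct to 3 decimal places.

-0.600

Rank hours: 1, 5, 2, 4, 3
Rank score: 3, 1, 4, 2, 5
d = rank(hours) − rank(score): -2, 4, -2, 2, -2; Σd² = 32
ρ = 1 − 6Σd² / [n(n²−1)] = 1 − 6×32 / (5×24) = 1 − 192/120 ≈ -0.600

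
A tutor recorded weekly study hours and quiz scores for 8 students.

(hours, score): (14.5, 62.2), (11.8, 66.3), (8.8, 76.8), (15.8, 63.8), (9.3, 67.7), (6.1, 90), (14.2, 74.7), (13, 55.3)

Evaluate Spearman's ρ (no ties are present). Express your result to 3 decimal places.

-0.714

Rank hours: 7, 4, 2, 8, 3, 1, 6, 5
Rank score: 2, 4, 7, 3, 5, 8, 6, 1
d = rank(hours) − rank(score): 5, 0, -5, 5, -2, -7, 0, 4; Σd² = 144
ρ = 1 − 6Σd² / [n(n²−1)] = 1 − 6×144 / (8×63) = 1 − 864/504 ≈ -0.714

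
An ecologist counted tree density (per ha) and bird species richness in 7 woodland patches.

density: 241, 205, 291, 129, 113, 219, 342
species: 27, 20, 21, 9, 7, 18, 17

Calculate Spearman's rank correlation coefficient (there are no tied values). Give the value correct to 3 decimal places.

Rank density: 5, 3, 6, 2, 1, 4, 7
Rank species: 7, 5, 6, 2, 1, 4, 3
d = rank(density) − rank(species): -2, -2, 0, 0, 0, 0, 4; Σd² = 24
ρ = 1 − 6Σd² / [n(n²−1)] = 1 − 6×24 / (7×48) = 1 − 144/336 ≈ 0.571

0.571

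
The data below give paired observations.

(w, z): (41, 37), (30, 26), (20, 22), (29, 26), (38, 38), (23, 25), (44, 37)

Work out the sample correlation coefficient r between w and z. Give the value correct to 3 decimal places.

n = 7, Σw = 225, Σz = 211, Σw² = 7731, Σz² = 6643, Σwz = 7138
nΣwz − ΣwΣz = 49966 − 47475 = 2491
nΣw² − (Σw)² = 54117 − 50625 = 3492; nΣz² − (Σz)² = 46501 − 44521 = 1980
r = 2491 / √(3492 × 1980) = 2491 / 2629.4790 ≈ 0.947

0.947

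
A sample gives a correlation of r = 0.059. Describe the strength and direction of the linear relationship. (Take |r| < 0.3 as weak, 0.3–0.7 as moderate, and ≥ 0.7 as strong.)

r = 0.059 > 0 so the relationship is positive.
|r| = 0.059, which falls in the weak range.

weak positive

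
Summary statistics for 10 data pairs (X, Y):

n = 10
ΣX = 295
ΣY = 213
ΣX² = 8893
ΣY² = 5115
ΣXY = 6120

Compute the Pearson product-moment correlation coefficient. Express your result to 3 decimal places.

r = (nΣXY − ΣXΣY) / √[(nΣX² − (ΣX)²)(nΣY² − (ΣY)²)]
Numerator: 10×6120 − 295×213 = -1635
Denominator: √[(88930 − 87025)(51150 − 45369)] = √[1905 × 5781] = 3318.5547
r = -1635 / 3318.5547 ≈ -0.493

-0.493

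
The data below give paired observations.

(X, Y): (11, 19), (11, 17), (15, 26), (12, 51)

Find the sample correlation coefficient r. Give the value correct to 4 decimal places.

n = 4, ΣX = 49, ΣY = 113, ΣX² = 611, ΣY² = 3927, ΣXY = 1398
nΣXY − ΣXΣY = 5592 − 5537 = 55
nΣX² − (ΣX)² = 2444 − 2401 = 43; nΣY² − (ΣY)² = 15708 − 12769 = 2939
r = 55 / √(43 × 2939) = 55 / 355.4954 ≈ 0.1547

0.1547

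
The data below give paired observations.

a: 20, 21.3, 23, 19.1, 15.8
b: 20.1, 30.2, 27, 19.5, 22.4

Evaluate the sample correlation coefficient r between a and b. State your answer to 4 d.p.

n = 5, Σa = 99.2, Σb = 119.2, Σa² = 1997.14, Σb² = 2927.06, Σab = 2392.63
nΣab − ΣaΣb = 11963.15 − 11824.64 = 138.51
nΣa² − (Σa)² = 9985.7 − 9840.64 = 145.06; nΣb² − (Σb)² = 14635.3 − 14208.64 = 426.66
r = 138.51 / √(145.06 × 426.66) = 138.51 / 248.7796 ≈ 0.5568

0.5568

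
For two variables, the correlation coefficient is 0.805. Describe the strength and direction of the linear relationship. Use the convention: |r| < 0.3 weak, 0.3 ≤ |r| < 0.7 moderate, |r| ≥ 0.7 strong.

r = 0.805 > 0 so the relationship is positive.
|r| = 0.805, which falls in the strong range.

strong positive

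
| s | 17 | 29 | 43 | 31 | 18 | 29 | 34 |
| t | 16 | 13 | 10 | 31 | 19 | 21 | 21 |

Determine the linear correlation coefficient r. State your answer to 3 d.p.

n = 7, Σs = 201, Σt = 131, Σs² = 6261, Σt² = 2729, Σst = 3705
nΣst − ΣsΣt = 25935 − 26331 = -396
nΣs² − (Σs)² = 43827 − 40401 = 3426; nΣt² − (Σt)² = 19103 − 17161 = 1942
r = -396 / √(3426 × 1942) = -396 / 2579.3976 ≈ -0.154

-0.154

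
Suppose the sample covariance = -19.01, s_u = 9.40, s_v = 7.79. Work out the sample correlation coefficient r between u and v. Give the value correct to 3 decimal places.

r = Cov(u,v) / (s_u · s_v) = -19.01 / (9.40 × 7.79)
  = -19.01 / 73.2260 ≈ -0.260

-0.260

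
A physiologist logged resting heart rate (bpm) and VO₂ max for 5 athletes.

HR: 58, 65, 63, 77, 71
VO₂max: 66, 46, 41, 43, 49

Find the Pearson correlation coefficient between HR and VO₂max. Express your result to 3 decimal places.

-0.596

n = 5, Σx = 334, Σy = 245, Σx² = 22528, Σy² = 12403, Σxy = 16191
nΣxy − ΣxΣy = 80955 − 81830 = -875
nΣx² − (Σx)² = 112640 − 111556 = 1084; nΣy² − (Σy)² = 62015 − 60025 = 1990
r = -875 / √(1084 × 1990) = -875 / 1468.7273 ≈ -0.596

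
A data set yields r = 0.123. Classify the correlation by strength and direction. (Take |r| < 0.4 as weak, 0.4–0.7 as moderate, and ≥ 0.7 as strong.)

r = 0.123 > 0 so the relationship is positive.
|r| = 0.123, which falls in the weak range.

weak positive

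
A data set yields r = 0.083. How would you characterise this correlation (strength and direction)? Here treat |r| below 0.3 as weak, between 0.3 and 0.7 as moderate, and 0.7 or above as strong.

r = 0.083 > 0 so the relationship is positive.
|r| = 0.083, which falls in the weak range.

weak positive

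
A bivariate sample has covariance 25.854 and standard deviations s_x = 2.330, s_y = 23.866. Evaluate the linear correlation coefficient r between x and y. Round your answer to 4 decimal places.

0.4649

r = Cov(x,y) / (s_x · s_y) = 25.854 / (2.330 × 23.866)
  = 25.854 / 55.6078 ≈ 0.4649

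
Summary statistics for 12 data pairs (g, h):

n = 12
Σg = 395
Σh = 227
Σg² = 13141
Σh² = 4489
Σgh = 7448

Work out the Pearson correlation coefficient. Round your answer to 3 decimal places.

r = (nΣgh − ΣgΣh) / √[(nΣg² − (Σg)²)(nΣh² − (Σh)²)]
Numerator: 12×7448 − 395×227 = -289
Denominator: √[(157692 − 156025)(53868 − 51529)] = √[1667 × 2339] = 1974.6172
r = -289 / 1974.6172 ≈ -0.146

-0.146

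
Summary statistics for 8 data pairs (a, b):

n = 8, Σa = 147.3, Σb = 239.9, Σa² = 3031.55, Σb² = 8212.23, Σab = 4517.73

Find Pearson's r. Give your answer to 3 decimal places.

0.176

r = (nΣab − ΣaΣb) / √[(nΣa² − (Σa)²)(nΣb² − (Σb)²)]
Numerator: 8×4517.73 − 147.3×239.9 = 804.57
Denominator: √[(24252.4 − 21697.29)(65697.84 − 57552.01)] = √[2555.11 × 8145.83] = 4562.1806
r = 804.57 / 4562.1806 ≈ 0.176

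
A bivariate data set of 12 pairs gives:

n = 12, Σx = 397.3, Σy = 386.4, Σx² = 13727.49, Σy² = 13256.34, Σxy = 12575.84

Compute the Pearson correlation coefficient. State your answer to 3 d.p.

-0.318

r = (nΣxy − ΣxΣy) / √[(nΣx² − (Σx)²)(nΣy² − (Σy)²)]
Numerator: 12×12575.84 − 397.3×386.4 = -2606.64
Denominator: √[(164729.88 − 157847.29)(159076.08 − 149304.96)] = √[6882.59 × 9771.12] = 8200.6471
r = -2606.64 / 8200.6471 ≈ -0.318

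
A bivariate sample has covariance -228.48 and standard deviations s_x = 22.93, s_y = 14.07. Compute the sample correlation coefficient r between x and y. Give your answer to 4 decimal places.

-0.7082

r = Cov(x,y) / (s_x · s_y) = -228.48 / (22.93 × 14.07)
  = -228.48 / 322.6251 ≈ -0.7082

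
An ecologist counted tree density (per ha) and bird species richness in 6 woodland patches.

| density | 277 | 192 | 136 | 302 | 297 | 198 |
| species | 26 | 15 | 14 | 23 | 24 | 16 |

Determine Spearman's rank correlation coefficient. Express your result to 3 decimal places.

0.771

Rank density: 4, 2, 1, 6, 5, 3
Rank species: 6, 2, 1, 4, 5, 3
d = rank(density) − rank(species): -2, 0, 0, 2, 0, 0; Σd² = 8
ρ = 1 − 6Σd² / [n(n²−1)] = 1 − 6×8 / (6×35) = 1 − 48/210 ≈ 0.771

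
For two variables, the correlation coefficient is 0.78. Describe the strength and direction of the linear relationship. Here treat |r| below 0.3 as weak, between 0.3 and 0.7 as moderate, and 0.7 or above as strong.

r = 0.78 > 0 so the relationship is positive.
|r| = 0.78, which falls in the strong range.

strong positive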